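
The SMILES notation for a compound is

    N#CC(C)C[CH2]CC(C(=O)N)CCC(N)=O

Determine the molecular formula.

Walk through each heavy atom and fill implicit hydrogens from standard valence (C 4, N 3, O 2, S 2, halogen 1):
  atom 1: N, bond orders sum to 3 (valence 3) → 0 H
  atom 2: C, bond orders sum to 4 (valence 4) → 0 H
  atom 3: C, bond orders sum to 3 (valence 4) → 1 H
  atom 4: C, bond orders sum to 1 (valence 4) → 3 H
  atom 5: C, bond orders sum to 2 (valence 4) → 2 H
  atom 6: C with explicit H count 2
  atom 7: C, bond orders sum to 2 (valence 4) → 2 H
  atom 8: C, bond orders sum to 3 (valence 4) → 1 H
  atom 9: C, bond orders sum to 4 (valence 4) → 0 H
  atom 10: O, bond orders sum to 2 (valence 2) → 0 H
  atom 11: N, bond orders sum to 1 (valence 3) → 2 H
  atom 12: C, bond orders sum to 2 (valence 4) → 2 H
  atom 13: C, bond orders sum to 2 (valence 4) → 2 H
  atom 14: C, bond orders sum to 4 (valence 4) → 0 H
  atom 15: N, bond orders sum to 1 (valence 3) → 2 H
  atom 16: O, bond orders sum to 2 (valence 2) → 0 H
Totals → C:11, H:19, N:3, O:2.
In Hill order: C11H19N3O2.

C11H19N3O2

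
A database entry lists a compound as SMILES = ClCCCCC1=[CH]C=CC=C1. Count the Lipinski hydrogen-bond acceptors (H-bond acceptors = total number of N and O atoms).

0

N atoms: 0; O atoms: 0.
Lipinski HBA = 0 + 0 = 0.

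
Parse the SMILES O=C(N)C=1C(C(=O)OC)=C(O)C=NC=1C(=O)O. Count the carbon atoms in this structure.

Count every carbon token in the SMILES (each C, including those in ring-closure positions and inside branches).
Carbon count: 9.

9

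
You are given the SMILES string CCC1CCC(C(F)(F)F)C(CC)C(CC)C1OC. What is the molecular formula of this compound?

Walk through each heavy atom and fill implicit hydrogens from standard valence (C 4, N 3, O 2, S 2, halogen 1):
  atom 1: C, bond orders sum to 1 (valence 4) → 3 H
  atom 2: C, bond orders sum to 2 (valence 4) → 2 H
  atom 3: C, bond orders sum to 3 (valence 4) → 1 H
  atom 4: C, bond orders sum to 2 (valence 4) → 2 H
  atom 5: C, bond orders sum to 2 (valence 4) → 2 H
  atom 6: C, bond orders sum to 3 (valence 4) → 1 H
  atom 7: C, bond orders sum to 4 (valence 4) → 0 H
  atom 8: F (halogen, monovalent) → 0 H
  atom 9: F (halogen, monovalent) → 0 H
  atom 10: F (halogen, monovalent) → 0 H
  atom 11: C, bond orders sum to 3 (valence 4) → 1 H
  atom 12: C, bond orders sum to 2 (valence 4) → 2 H
  atom 13: C, bond orders sum to 1 (valence 4) → 3 H
  atom 14: C, bond orders sum to 3 (valence 4) → 1 H
  atom 15: C, bond orders sum to 2 (valence 4) → 2 H
  atom 16: C, bond orders sum to 1 (valence 4) → 3 H
  atom 17: C, bond orders sum to 3 (valence 4) → 1 H
  atom 18: O, bond orders sum to 2 (valence 2) → 0 H
  atom 19: C, bond orders sum to 1 (valence 4) → 3 H
Totals → C:15, H:27, F:3, O:1.

C15H27F3O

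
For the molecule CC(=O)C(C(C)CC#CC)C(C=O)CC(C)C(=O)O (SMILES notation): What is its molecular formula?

C15H22O4

Walk through each heavy atom and fill implicit hydrogens from standard valence (C 4, N 3, O 2, S 2, halogen 1):
  atom 1: C, bond orders sum to 1 (valence 4) → 3 H
  atom 2: C, bond orders sum to 4 (valence 4) → 0 H
  atom 3: O, bond orders sum to 2 (valence 2) → 0 H
  atom 4: C, bond orders sum to 3 (valence 4) → 1 H
  atom 5: C, bond orders sum to 3 (valence 4) → 1 H
  atom 6: C, bond orders sum to 1 (valence 4) → 3 H
  atom 7: C, bond orders sum to 2 (valence 4) → 2 H
  atom 8: C, bond orders sum to 4 (valence 4) → 0 H
  atom 9: C, bond orders sum to 4 (valence 4) → 0 H
  atom 10: C, bond orders sum to 1 (valence 4) → 3 H
  atom 11: C, bond orders sum to 3 (valence 4) → 1 H
  atom 12: C, bond orders sum to 3 (valence 4) → 1 H
  atom 13: O, bond orders sum to 2 (valence 2) → 0 H
  atom 14: C, bond orders sum to 2 (valence 4) → 2 H
  atom 15: C, bond orders sum to 3 (valence 4) → 1 H
  atom 16: C, bond orders sum to 1 (valence 4) → 3 H
  atom 17: C, bond orders sum to 4 (valence 4) → 0 H
  atom 18: O, bond orders sum to 2 (valence 2) → 0 H
  atom 19: O, bond orders sum to 1 (valence 2) → 1 H
Totals → C:15, H:22, O:4.
In Hill order: C15H22O4.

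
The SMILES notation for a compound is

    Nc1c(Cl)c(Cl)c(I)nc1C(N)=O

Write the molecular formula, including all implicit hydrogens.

Walk through each heavy atom and fill implicit hydrogens from standard valence (C 4, N 3, O 2, S 2, halogen 1); for lowercase aromatic atoms, an aromatic c carries 1 H when it has two neighbours and 0 H with three, and aromatic n carries 0 H:
  atom 1: N, bond orders sum to 1 (valence 3) → 2 H
  atom 2: aromatic c, 3 neighbours → 0 H
  atom 3: aromatic c, 3 neighbours → 0 H
  atom 4: Cl (halogen, monovalent) → 0 H
  atom 5: aromatic c, 3 neighbours → 0 H
  atom 6: Cl (halogen, monovalent) → 0 H
  atom 7: aromatic c, 3 neighbours → 0 H
  atom 8: I (halogen, monovalent) → 0 H
  atom 9: aromatic n, 2 neighbours → 0 H
  atom 10: aromatic c, 3 neighbours → 0 H
  atom 11: C, bond orders sum to 4 (valence 4) → 0 H
  atom 12: N, bond orders sum to 1 (valence 3) → 2 H
  atom 13: O, bond orders sum to 2 (valence 2) → 0 H
Totals → C:6, H:4, Cl:2, I:1, N:3, O:1.

C6H4Cl2IN3O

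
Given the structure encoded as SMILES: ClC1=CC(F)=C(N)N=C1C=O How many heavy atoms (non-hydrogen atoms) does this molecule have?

11

Every atom symbol written in the SMILES (organic subset) is one heavy atom; implicit H are not written.
Heavy atoms by element → C:6, Cl:1, F:1, N:2, O:1.
Total: 11.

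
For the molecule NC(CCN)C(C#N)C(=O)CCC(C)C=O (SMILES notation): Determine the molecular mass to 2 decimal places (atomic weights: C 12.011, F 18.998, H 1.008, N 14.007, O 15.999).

First, the molecular formula is C11H19N3O2 (counting implicit H from valence).
  C: 11 × 12.011 = 132.121
  H: 19 × 1.008 = 19.152
  N: 3 × 14.007 = 42.021
  O: 2 × 15.999 = 31.998
Sum: 11×12.011 + 19×1.008 + 3×14.007 + 2×15.999 = 225.292 → 225.29 g/mol.

225.29 g/mol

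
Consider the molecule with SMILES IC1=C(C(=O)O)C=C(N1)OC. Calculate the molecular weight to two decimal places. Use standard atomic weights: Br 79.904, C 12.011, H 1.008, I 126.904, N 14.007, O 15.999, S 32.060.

267.02 g/mol

First, the molecular formula is C6H6INO3 (counting implicit H from valence).
  C: 6 × 12.011 = 72.066
  H: 6 × 1.008 = 6.048
  I: 1 × 126.904 = 126.904
  N: 1 × 14.007 = 14.007
  O: 3 × 15.999 = 47.997
Sum: 6×12.011 + 6×1.008 + 1×126.904 + 1×14.007 + 3×15.999 = 267.022 → 267.02 g/mol.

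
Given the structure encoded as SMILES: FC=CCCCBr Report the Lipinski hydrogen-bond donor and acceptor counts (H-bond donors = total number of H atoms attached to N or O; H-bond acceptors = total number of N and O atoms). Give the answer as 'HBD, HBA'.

Donors: find every N or O and count the H atoms it carries.
  (no N or O atoms present)
Lipinski HBD = 0.
Acceptors: N atoms = 0, O atoms = 0 → HBA = 0.

0, 0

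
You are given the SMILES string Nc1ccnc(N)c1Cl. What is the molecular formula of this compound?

C5H6ClN3

Walk through each heavy atom and fill implicit hydrogens from standard valence (C 4, N 3, O 2, S 2, halogen 1); for lowercase aromatic atoms, an aromatic c carries 1 H when it has two neighbours and 0 H with three, and aromatic n carries 0 H:
  atom 1: N, bond orders sum to 1 (valence 3) → 2 H
  atom 2: aromatic c, 3 neighbours → 0 H
  atom 3: aromatic c, 2 neighbours → 1 H
  atom 4: aromatic c, 2 neighbours → 1 H
  atom 5: aromatic n, 2 neighbours → 0 H
  atom 6: aromatic c, 3 neighbours → 0 H
  atom 7: N, bond orders sum to 1 (valence 3) → 2 H
  atom 8: aromatic c, 3 neighbours → 0 H
  atom 9: Cl (halogen, monovalent) → 0 H
Totals → C:5, H:6, Cl:1, N:3.
In Hill order: C5H6ClN3.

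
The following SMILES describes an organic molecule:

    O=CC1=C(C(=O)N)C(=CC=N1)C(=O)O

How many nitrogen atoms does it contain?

Scan the SMILES for N atoms (remember two-letter symbols like Cl and Br are single atoms).
Nitrogen count: 2.

2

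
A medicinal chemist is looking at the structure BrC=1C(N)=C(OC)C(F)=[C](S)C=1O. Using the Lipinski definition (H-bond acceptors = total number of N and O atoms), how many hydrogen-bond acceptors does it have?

N atoms: 1; O atoms: 2.
Lipinski HBA = 1 + 2 = 3.

3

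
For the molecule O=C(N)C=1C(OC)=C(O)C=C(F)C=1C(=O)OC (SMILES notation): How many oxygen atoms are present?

Scan the SMILES for O atoms (remember two-letter symbols like Cl and Br are single atoms).
Oxygen count: 5.

5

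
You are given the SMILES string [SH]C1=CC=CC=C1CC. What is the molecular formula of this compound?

C8H10S

Walk through each heavy atom and fill implicit hydrogens from standard valence (C 4, N 3, O 2, S 2, halogen 1):
  atom 1: S with explicit H count 1
  atom 2: C, bond orders sum to 4 (valence 4) → 0 H
  atom 3: C, bond orders sum to 3 (valence 4) → 1 H
  atom 4: C, bond orders sum to 3 (valence 4) → 1 H
  atom 5: C, bond orders sum to 3 (valence 4) → 1 H
  atom 6: C, bond orders sum to 3 (valence 4) → 1 H
  atom 7: C, bond orders sum to 4 (valence 4) → 0 H
  atom 8: C, bond orders sum to 2 (valence 4) → 2 H
  atom 9: C, bond orders sum to 1 (valence 4) → 3 H
Totals → C:8, H:10, S:1.
In Hill order: C8H10S.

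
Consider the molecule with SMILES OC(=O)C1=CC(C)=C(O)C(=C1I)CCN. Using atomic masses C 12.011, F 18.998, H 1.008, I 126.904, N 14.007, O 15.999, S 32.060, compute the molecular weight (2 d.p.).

First, the molecular formula is C10H12INO3 (counting implicit H from valence).
  C: 10 × 12.011 = 120.110
  H: 12 × 1.008 = 12.096
  I: 1 × 126.904 = 126.904
  N: 1 × 14.007 = 14.007
  O: 3 × 15.999 = 47.997
Sum: 10×12.011 + 12×1.008 + 1×126.904 + 1×14.007 + 3×15.999 = 321.114 → 321.11 g/mol.

321.11 g/mol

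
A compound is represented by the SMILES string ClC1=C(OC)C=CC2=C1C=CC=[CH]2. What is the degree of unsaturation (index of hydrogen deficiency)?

Degree of unsaturation = (number of rings) + (number of π bonds).
Ring closures in the SMILES: 2.
π bonds: 5 double bonds (each 1 DoU) → 5 DoU from unsaturation.
Total DoU = 2 + 5 = 7.

7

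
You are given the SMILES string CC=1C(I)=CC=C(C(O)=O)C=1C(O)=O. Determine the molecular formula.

Walk through each heavy atom and fill implicit hydrogens from standard valence (C 4, N 3, O 2, S 2, halogen 1):
  atom 1: C, bond orders sum to 1 (valence 4) → 3 H
  atom 2: C, bond orders sum to 4 (valence 4) → 0 H
  atom 3: C, bond orders sum to 4 (valence 4) → 0 H
  atom 4: I (halogen, monovalent) → 0 H
  atom 5: C, bond orders sum to 3 (valence 4) → 1 H
  atom 6: C, bond orders sum to 3 (valence 4) → 1 H
  atom 7: C, bond orders sum to 4 (valence 4) → 0 H
  atom 8: C, bond orders sum to 4 (valence 4) → 0 H
  atom 9: O, bond orders sum to 1 (valence 2) → 1 H
  atom 10: O, bond orders sum to 2 (valence 2) → 0 H
  atom 11: C, bond orders sum to 4 (valence 4) → 0 H
  atom 12: C, bond orders sum to 4 (valence 4) → 0 H
  atom 13: O, bond orders sum to 1 (valence 2) → 1 H
  atom 14: O, bond orders sum to 2 (valence 2) → 0 H
Totals → C:9, H:7, I:1, O:4.
In Hill order: C9H7IO4.

C9H7IO4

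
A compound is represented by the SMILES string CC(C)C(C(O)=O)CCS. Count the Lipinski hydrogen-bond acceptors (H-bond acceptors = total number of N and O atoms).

2

N atoms: 0; O atoms: 2.
Lipinski HBA = 0 + 2 = 2.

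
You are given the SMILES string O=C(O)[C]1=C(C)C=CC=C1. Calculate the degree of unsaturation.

Degree of unsaturation = (number of rings) + (number of π bonds).
Ring closures in the SMILES: 1.
π bonds: 4 double bonds (each 1 DoU) → 4 DoU from unsaturation.
Total DoU = 1 + 4 = 5.

5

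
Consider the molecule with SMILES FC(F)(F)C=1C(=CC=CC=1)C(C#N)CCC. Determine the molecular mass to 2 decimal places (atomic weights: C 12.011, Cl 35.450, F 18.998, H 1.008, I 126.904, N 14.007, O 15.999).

First, the molecular formula is C12H12F3N (counting implicit H from valence).
  C: 12 × 12.011 = 144.132
  F: 3 × 18.998 = 56.994
  H: 12 × 1.008 = 12.096
  N: 1 × 14.007 = 14.007
Sum: 12×12.011 + 3×18.998 + 12×1.008 + 1×14.007 = 227.229 → 227.23 g/mol.

227.23 g/mol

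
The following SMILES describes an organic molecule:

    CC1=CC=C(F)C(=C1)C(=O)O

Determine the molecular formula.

C8H7FO2

Walk through each heavy atom and fill implicit hydrogens from standard valence (C 4, N 3, O 2, S 2, halogen 1):
  atom 1: C, bond orders sum to 1 (valence 4) → 3 H
  atom 2: C, bond orders sum to 4 (valence 4) → 0 H
  atom 3: C, bond orders sum to 3 (valence 4) → 1 H
  atom 4: C, bond orders sum to 3 (valence 4) → 1 H
  atom 5: C, bond orders sum to 4 (valence 4) → 0 H
  atom 6: F (halogen, monovalent) → 0 H
  atom 7: C, bond orders sum to 4 (valence 4) → 0 H
  atom 8: C, bond orders sum to 3 (valence 4) → 1 H
  atom 9: C, bond orders sum to 4 (valence 4) → 0 H
  atom 10: O, bond orders sum to 2 (valence 2) → 0 H
  atom 11: O, bond orders sum to 1 (valence 2) → 1 H
Totals → C:8, H:7, F:1, O:2.
In Hill order: C8H7FO2.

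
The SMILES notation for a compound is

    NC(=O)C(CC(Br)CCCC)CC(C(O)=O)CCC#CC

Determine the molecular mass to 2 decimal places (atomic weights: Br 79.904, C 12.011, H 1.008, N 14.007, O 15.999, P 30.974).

360.29 g/mol

First, the molecular formula is C16H26BrNO3 (counting implicit H from valence).
  Br: 1 × 79.904 = 79.904
  C: 16 × 12.011 = 192.176
  H: 26 × 1.008 = 26.208
  N: 1 × 14.007 = 14.007
  O: 3 × 15.999 = 47.997
Sum: 1×79.904 + 16×12.011 + 26×1.008 + 1×14.007 + 3×15.999 = 360.292 → 360.29 g/mol.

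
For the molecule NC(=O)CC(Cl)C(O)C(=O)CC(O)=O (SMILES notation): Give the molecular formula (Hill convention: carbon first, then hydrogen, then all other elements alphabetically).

Walk through each heavy atom and fill implicit hydrogens from standard valence (C 4, N 3, O 2, S 2, halogen 1):
  atom 1: N, bond orders sum to 1 (valence 3) → 2 H
  atom 2: C, bond orders sum to 4 (valence 4) → 0 H
  atom 3: O, bond orders sum to 2 (valence 2) → 0 H
  atom 4: C, bond orders sum to 2 (valence 4) → 2 H
  atom 5: C, bond orders sum to 3 (valence 4) → 1 H
  atom 6: Cl (halogen, monovalent) → 0 H
  atom 7: C, bond orders sum to 3 (valence 4) → 1 H
  atom 8: O, bond orders sum to 1 (valence 2) → 1 H
  atom 9: C, bond orders sum to 4 (valence 4) → 0 H
  atom 10: O, bond orders sum to 2 (valence 2) → 0 H
  atom 11: C, bond orders sum to 2 (valence 4) → 2 H
  atom 12: C, bond orders sum to 4 (valence 4) → 0 H
  atom 13: O, bond orders sum to 1 (valence 2) → 1 H
  atom 14: O, bond orders sum to 2 (valence 2) → 0 H
Totals → C:7, H:10, Cl:1, N:1, O:5.

C7H10ClNO5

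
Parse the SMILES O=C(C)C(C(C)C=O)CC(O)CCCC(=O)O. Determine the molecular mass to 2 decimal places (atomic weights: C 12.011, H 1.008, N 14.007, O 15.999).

First, the molecular formula is C12H20O5 (counting implicit H from valence).
  C: 12 × 12.011 = 144.132
  H: 20 × 1.008 = 20.160
  O: 5 × 15.999 = 79.995
Sum: 12×12.011 + 20×1.008 + 5×15.999 = 244.287 → 244.29 g/mol.

244.29 g/mol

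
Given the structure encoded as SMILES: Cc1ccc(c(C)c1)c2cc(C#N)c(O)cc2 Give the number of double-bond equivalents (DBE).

10

Molecular formula: C15H13NO.
DoU = (2C + 2 + N − H − X) / 2, where X is the halogen count and O/S are ignored.
    = (2·15 + 2 + 1 − 13 − 0) / 2 = 20 / 2 = 10.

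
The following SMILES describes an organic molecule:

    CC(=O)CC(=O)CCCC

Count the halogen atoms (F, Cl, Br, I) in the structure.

Scan the SMILES for the halogen motif — none present.
Groups that are present: 2 ketone.

0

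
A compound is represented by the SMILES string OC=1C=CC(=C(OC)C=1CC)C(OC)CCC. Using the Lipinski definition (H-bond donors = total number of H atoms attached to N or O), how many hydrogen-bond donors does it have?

1

Donors: find every N or O and count the H atoms it carries.
  atom 1 (O): bond orders sum to 1 → 1 H
  atom 7 (O): bond orders sum to 2 → 0 H
  atom 13 (O): bond orders sum to 2 → 0 H
Lipinski HBD = 1.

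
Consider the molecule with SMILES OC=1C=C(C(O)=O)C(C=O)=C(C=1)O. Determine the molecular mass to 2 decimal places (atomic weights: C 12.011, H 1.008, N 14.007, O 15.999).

First, the molecular formula is C8H6O5 (counting implicit H from valence).
  C: 8 × 12.011 = 96.088
  H: 6 × 1.008 = 6.048
  O: 5 × 15.999 = 79.995
Sum: 8×12.011 + 6×1.008 + 5×15.999 = 182.131 → 182.13 g/mol.

182.13 g/mol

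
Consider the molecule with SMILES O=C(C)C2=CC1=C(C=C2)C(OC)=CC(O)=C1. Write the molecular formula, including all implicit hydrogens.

Walk through each heavy atom and fill implicit hydrogens from standard valence (C 4, N 3, O 2, S 2, halogen 1):
  atom 1: O, bond orders sum to 2 (valence 2) → 0 H
  atom 2: C, bond orders sum to 4 (valence 4) → 0 H
  atom 3: C, bond orders sum to 1 (valence 4) → 3 H
  atom 4: C, bond orders sum to 4 (valence 4) → 0 H
  atom 5: C, bond orders sum to 3 (valence 4) → 1 H
  atom 6: C, bond orders sum to 4 (valence 4) → 0 H
  atom 7: C, bond orders sum to 4 (valence 4) → 0 H
  atom 8: C, bond orders sum to 3 (valence 4) → 1 H
  atom 9: C, bond orders sum to 3 (valence 4) → 1 H
  atom 10: C, bond orders sum to 4 (valence 4) → 0 H
  atom 11: O, bond orders sum to 2 (valence 2) → 0 H
  atom 12: C, bond orders sum to 1 (valence 4) → 3 H
  atom 13: C, bond orders sum to 3 (valence 4) → 1 H
  atom 14: C, bond orders sum to 4 (valence 4) → 0 H
  atom 15: O, bond orders sum to 1 (valence 2) → 1 H
  atom 16: C, bond orders sum to 3 (valence 4) → 1 H
Totals → C:13, H:12, O:3.
In Hill order: C13H12O3.

C13H12O3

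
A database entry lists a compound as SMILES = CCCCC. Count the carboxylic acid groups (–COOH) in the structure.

Scan the SMILES for the carboxylic acid motif — none present.

0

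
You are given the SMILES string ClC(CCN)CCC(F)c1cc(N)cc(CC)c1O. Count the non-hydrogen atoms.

Every atom symbol written in the SMILES (organic subset) is one heavy atom; implicit H are not written.
Heavy atoms by element → C:14, Cl:1, F:1, N:2, O:1.
Total: 19.

19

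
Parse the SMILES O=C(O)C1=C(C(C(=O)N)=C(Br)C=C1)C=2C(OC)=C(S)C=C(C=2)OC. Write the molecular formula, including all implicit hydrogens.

C16H14BrNO5S

Walk through each heavy atom and fill implicit hydrogens from standard valence (C 4, N 3, O 2, S 2, halogen 1):
  atom 1: O, bond orders sum to 2 (valence 2) → 0 H
  atom 2: C, bond orders sum to 4 (valence 4) → 0 H
  atom 3: O, bond orders sum to 1 (valence 2) → 1 H
  atom 4: C, bond orders sum to 4 (valence 4) → 0 H
  atom 5: C, bond orders sum to 4 (valence 4) → 0 H
  atom 6: C, bond orders sum to 4 (valence 4) → 0 H
  atom 7: C, bond orders sum to 4 (valence 4) → 0 H
  atom 8: O, bond orders sum to 2 (valence 2) → 0 H
  atom 9: N, bond orders sum to 1 (valence 3) → 2 H
  atom 10: C, bond orders sum to 4 (valence 4) → 0 H
  atom 11: Br (halogen, monovalent) → 0 H
  atom 12: C, bond orders sum to 3 (valence 4) → 1 H
  atom 13: C, bond orders sum to 3 (valence 4) → 1 H
  atom 14: C, bond orders sum to 4 (valence 4) → 0 H
  atom 15: C, bond orders sum to 4 (valence 4) → 0 H
  atom 16: O, bond orders sum to 2 (valence 2) → 0 H
  atom 17: C, bond orders sum to 1 (valence 4) → 3 H
  atom 18: C, bond orders sum to 4 (valence 4) → 0 H
  atom 19: S, bond orders sum to 1 (valence 2) → 1 H
  atom 20: C, bond orders sum to 3 (valence 4) → 1 H
  atom 21: C, bond orders sum to 4 (valence 4) → 0 H
  atom 22: C, bond orders sum to 3 (valence 4) → 1 H
  atom 23: O, bond orders sum to 2 (valence 2) → 0 H
  atom 24: C, bond orders sum to 1 (valence 4) → 3 H
Totals → C:16, H:14, Br:1, N:1, O:5, S:1.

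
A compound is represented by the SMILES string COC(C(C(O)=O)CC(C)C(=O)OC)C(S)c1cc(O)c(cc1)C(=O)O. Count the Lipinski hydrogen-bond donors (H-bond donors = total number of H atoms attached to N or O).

Donors: find every N or O and count the H atoms it carries.
  atom 2 (O): bond orders sum to 2 → 0 H
  atom 6 (O): bond orders sum to 1 → 1 H
  atom 7 (O): bond orders sum to 2 → 0 H
  atom 12 (O): bond orders sum to 2 → 0 H
  atom 13 (O): bond orders sum to 2 → 0 H
  atom 20 (O): bond orders sum to 1 → 1 H
  atom 25 (O): bond orders sum to 2 → 0 H
  atom 26 (O): bond orders sum to 1 → 1 H
Lipinski HBD = 3.

3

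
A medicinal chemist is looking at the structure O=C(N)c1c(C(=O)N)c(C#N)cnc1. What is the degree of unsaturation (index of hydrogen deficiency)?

8

Molecular formula: C8H6N4O2.
DoU = (2C + 2 + N − H − X) / 2, where X is the halogen count and O/S are ignored.
    = (2·8 + 2 + 4 − 6 − 0) / 2 = 16 / 2 = 8.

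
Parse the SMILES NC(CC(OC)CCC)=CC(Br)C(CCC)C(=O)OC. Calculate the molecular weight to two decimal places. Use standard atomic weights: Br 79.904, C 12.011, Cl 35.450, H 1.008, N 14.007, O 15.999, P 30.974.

350.30 g/mol

First, the molecular formula is C15H28BrNO3 (counting implicit H from valence).
  Br: 1 × 79.904 = 79.904
  C: 15 × 12.011 = 180.165
  H: 28 × 1.008 = 28.224
  N: 1 × 14.007 = 14.007
  O: 3 × 15.999 = 47.997
Sum: 1×79.904 + 15×12.011 + 28×1.008 + 1×14.007 + 3×15.999 = 350.297 → 350.30 g/mol.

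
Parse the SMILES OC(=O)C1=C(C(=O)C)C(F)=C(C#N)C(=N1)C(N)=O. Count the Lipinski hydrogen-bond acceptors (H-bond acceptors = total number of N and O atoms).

N atoms: 3; O atoms: 4.
Lipinski HBA = 3 + 4 = 7.

7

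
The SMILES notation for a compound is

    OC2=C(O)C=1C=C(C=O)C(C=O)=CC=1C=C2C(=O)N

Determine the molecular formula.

C13H9NO5

Walk through each heavy atom and fill implicit hydrogens from standard valence (C 4, N 3, O 2, S 2, halogen 1):
  atom 1: O, bond orders sum to 1 (valence 2) → 1 H
  atom 2: C, bond orders sum to 4 (valence 4) → 0 H
  atom 3: C, bond orders sum to 4 (valence 4) → 0 H
  atom 4: O, bond orders sum to 1 (valence 2) → 1 H
  atom 5: C, bond orders sum to 4 (valence 4) → 0 H
  atom 6: C, bond orders sum to 3 (valence 4) → 1 H
  atom 7: C, bond orders sum to 4 (valence 4) → 0 H
  atom 8: C, bond orders sum to 3 (valence 4) → 1 H
  atom 9: O, bond orders sum to 2 (valence 2) → 0 H
  atom 10: C, bond orders sum to 4 (valence 4) → 0 H
  atom 11: C, bond orders sum to 3 (valence 4) → 1 H
  atom 12: O, bond orders sum to 2 (valence 2) → 0 H
  atom 13: C, bond orders sum to 3 (valence 4) → 1 H
  atom 14: C, bond orders sum to 4 (valence 4) → 0 H
  atom 15: C, bond orders sum to 3 (valence 4) → 1 H
  atom 16: C, bond orders sum to 4 (valence 4) → 0 H
  atom 17: C, bond orders sum to 4 (valence 4) → 0 H
  atom 18: O, bond orders sum to 2 (valence 2) → 0 H
  atom 19: N, bond orders sum to 1 (valence 3) → 2 H
Totals → C:13, H:9, N:1, O:5.
In Hill order: C13H9NO5.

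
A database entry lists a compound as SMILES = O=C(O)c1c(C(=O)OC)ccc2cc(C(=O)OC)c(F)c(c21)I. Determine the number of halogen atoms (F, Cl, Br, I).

Halogen atoms appear at heavy-atom positions 20, 23 (1×F, 1×I).
Other groups present: 1 carboxylic acid, 2 ester.
Halogen count: 2.

2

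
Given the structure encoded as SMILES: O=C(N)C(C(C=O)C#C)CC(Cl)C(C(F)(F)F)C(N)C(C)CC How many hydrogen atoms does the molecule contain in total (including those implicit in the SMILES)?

22

Walk through each heavy atom and fill implicit hydrogens from standard valence (C 4, N 3, O 2, S 2, halogen 1):
  atom 1: O, bond orders sum to 2 (valence 2) → 0 H
  atom 2: C, bond orders sum to 4 (valence 4) → 0 H
  atom 3: N, bond orders sum to 1 (valence 3) → 2 H
  atom 4: C, bond orders sum to 3 (valence 4) → 1 H
  atom 5: C, bond orders sum to 3 (valence 4) → 1 H
  atom 6: C, bond orders sum to 3 (valence 4) → 1 H
  atom 7: O, bond orders sum to 2 (valence 2) → 0 H
  atom 8: C, bond orders sum to 4 (valence 4) → 0 H
  atom 9: C, bond orders sum to 3 (valence 4) → 1 H
  atom 10: C, bond orders sum to 2 (valence 4) → 2 H
  atom 11: C, bond orders sum to 3 (valence 4) → 1 H
  atom 12: Cl (halogen, monovalent) → 0 H
  atom 13: C, bond orders sum to 3 (valence 4) → 1 H
  atom 14: C, bond orders sum to 4 (valence 4) → 0 H
  atom 15: F (halogen, monovalent) → 0 H
  atom 16: F (halogen, monovalent) → 0 H
  atom 17: F (halogen, monovalent) → 0 H
  atom 18: C, bond orders sum to 3 (valence 4) → 1 H
  atom 19: N, bond orders sum to 1 (valence 3) → 2 H
  atom 20: C, bond orders sum to 3 (valence 4) → 1 H
  atom 21: C, bond orders sum to 1 (valence 4) → 3 H
  atom 22: C, bond orders sum to 2 (valence 4) → 2 H
  atom 23: C, bond orders sum to 1 (valence 4) → 3 H
Total hydrogens: 22.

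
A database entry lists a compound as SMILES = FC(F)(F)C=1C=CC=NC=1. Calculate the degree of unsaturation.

4

Degree of unsaturation = (number of rings) + (number of π bonds).
Ring closures in the SMILES: 1.
π bonds: 3 double bonds (each 1 DoU) → 3 DoU from unsaturation.
Total DoU = 1 + 3 = 4.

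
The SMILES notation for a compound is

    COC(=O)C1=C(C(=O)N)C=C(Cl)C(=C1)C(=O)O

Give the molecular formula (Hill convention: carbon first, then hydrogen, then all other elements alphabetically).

Walk through each heavy atom and fill implicit hydrogens from standard valence (C 4, N 3, O 2, S 2, halogen 1):
  atom 1: C, bond orders sum to 1 (valence 4) → 3 H
  atom 2: O, bond orders sum to 2 (valence 2) → 0 H
  atom 3: C, bond orders sum to 4 (valence 4) → 0 H
  atom 4: O, bond orders sum to 2 (valence 2) → 0 H
  atom 5: C, bond orders sum to 4 (valence 4) → 0 H
  atom 6: C, bond orders sum to 4 (valence 4) → 0 H
  atom 7: C, bond orders sum to 4 (valence 4) → 0 H
  atom 8: O, bond orders sum to 2 (valence 2) → 0 H
  atom 9: N, bond orders sum to 1 (valence 3) → 2 H
  atom 10: C, bond orders sum to 3 (valence 4) → 1 H
  atom 11: C, bond orders sum to 4 (valence 4) → 0 H
  atom 12: Cl (halogen, monovalent) → 0 H
  atom 13: C, bond orders sum to 4 (valence 4) → 0 H
  atom 14: C, bond orders sum to 3 (valence 4) → 1 H
  atom 15: C, bond orders sum to 4 (valence 4) → 0 H
  atom 16: O, bond orders sum to 2 (valence 2) → 0 H
  atom 17: O, bond orders sum to 1 (valence 2) → 1 H
Totals → C:10, H:8, Cl:1, N:1, O:5.
In Hill order: C10H8ClNO5.

C10H8ClNO5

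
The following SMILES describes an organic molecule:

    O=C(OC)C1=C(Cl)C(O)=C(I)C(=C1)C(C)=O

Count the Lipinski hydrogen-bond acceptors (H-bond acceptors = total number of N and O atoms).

N atoms: 0; O atoms: 4.
Lipinski HBA = 0 + 4 = 4.

4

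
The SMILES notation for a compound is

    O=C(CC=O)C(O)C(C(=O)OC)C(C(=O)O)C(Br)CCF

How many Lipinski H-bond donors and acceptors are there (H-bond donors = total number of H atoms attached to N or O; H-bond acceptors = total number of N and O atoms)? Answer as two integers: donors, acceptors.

2, 7

Donors: find every N or O and count the H atoms it carries.
  atom 1 (O): bond orders sum to 2 → 0 H
  atom 5 (O): bond orders sum to 2 → 0 H
  atom 7 (O): bond orders sum to 1 → 1 H
  atom 10 (O): bond orders sum to 2 → 0 H
  atom 11 (O): bond orders sum to 2 → 0 H
  atom 15 (O): bond orders sum to 2 → 0 H
  atom 16 (O): bond orders sum to 1 → 1 H
Lipinski HBD = 2.
Acceptors: N atoms = 0, O atoms = 7 → HBA = 7.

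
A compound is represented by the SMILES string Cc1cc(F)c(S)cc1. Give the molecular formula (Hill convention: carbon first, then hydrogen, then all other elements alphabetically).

C7H7FS

Walk through each heavy atom and fill implicit hydrogens from standard valence (C 4, N 3, O 2, S 2, halogen 1); for lowercase aromatic atoms, an aromatic c carries 1 H when it has two neighbours and 0 H with three, and aromatic n carries 0 H:
  atom 1: C, bond orders sum to 1 (valence 4) → 3 H
  atom 2: aromatic c, 3 neighbours → 0 H
  atom 3: aromatic c, 2 neighbours → 1 H
  atom 4: aromatic c, 3 neighbours → 0 H
  atom 5: F (halogen, monovalent) → 0 H
  atom 6: aromatic c, 3 neighbours → 0 H
  atom 7: S, bond orders sum to 1 (valence 2) → 1 H
  atom 8: aromatic c, 2 neighbours → 1 H
  atom 9: aromatic c, 2 neighbours → 1 H
Totals → C:7, H:7, F:1, S:1.
In Hill order: C7H7FS.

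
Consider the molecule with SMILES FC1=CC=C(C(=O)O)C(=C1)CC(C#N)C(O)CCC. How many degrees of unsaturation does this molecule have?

7

Degree of unsaturation = (number of rings) + (number of π bonds).
Ring closures in the SMILES: 1.
π bonds: 4 double bonds (each 1 DoU), 1 triple bond (each 2 DoU) → 6 DoU from unsaturation.
Total DoU = 1 + 6 = 7.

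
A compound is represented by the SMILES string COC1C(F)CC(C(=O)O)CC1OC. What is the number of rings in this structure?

1

In SMILES, each pair of matching ring-closure digits denotes one ring-closing bond; the number of such bonds equals the number of independent rings.
Ring-closure bonds here: 1.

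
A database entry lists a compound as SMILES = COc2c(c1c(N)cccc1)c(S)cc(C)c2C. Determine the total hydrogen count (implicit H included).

Walk through each heavy atom and fill implicit hydrogens from standard valence (C 4, N 3, O 2, S 2, halogen 1); for lowercase aromatic atoms, an aromatic c carries 1 H when it has two neighbours and 0 H with three, and aromatic n carries 0 H:
  atom 1: C, bond orders sum to 1 (valence 4) → 3 H
  atom 2: O, bond orders sum to 2 (valence 2) → 0 H
  atom 3: aromatic c, 3 neighbours → 0 H
  atom 4: aromatic c, 3 neighbours → 0 H
  atom 5: aromatic c, 3 neighbours → 0 H
  atom 6: aromatic c, 3 neighbours → 0 H
  atom 7: N, bond orders sum to 1 (valence 3) → 2 H
  atom 8: aromatic c, 2 neighbours → 1 H
  atom 9: aromatic c, 2 neighbours → 1 H
  atom 10: aromatic c, 2 neighbours → 1 H
  atom 11: aromatic c, 2 neighbours → 1 H
  atom 12: aromatic c, 3 neighbours → 0 H
  atom 13: S, bond orders sum to 1 (valence 2) → 1 H
  atom 14: aromatic c, 2 neighbours → 1 H
  atom 15: aromatic c, 3 neighbours → 0 H
  atom 16: C, bond orders sum to 1 (valence 4) → 3 H
  atom 17: aromatic c, 3 neighbours → 0 H
  atom 18: C, bond orders sum to 1 (valence 4) → 3 H
Total hydrogens: 17.

17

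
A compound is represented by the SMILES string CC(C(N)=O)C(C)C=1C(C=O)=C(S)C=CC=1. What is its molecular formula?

C12H15NO2S

Walk through each heavy atom and fill implicit hydrogens from standard valence (C 4, N 3, O 2, S 2, halogen 1):
  atom 1: C, bond orders sum to 1 (valence 4) → 3 H
  atom 2: C, bond orders sum to 3 (valence 4) → 1 H
  atom 3: C, bond orders sum to 4 (valence 4) → 0 H
  atom 4: N, bond orders sum to 1 (valence 3) → 2 H
  atom 5: O, bond orders sum to 2 (valence 2) → 0 H
  atom 6: C, bond orders sum to 3 (valence 4) → 1 H
  atom 7: C, bond orders sum to 1 (valence 4) → 3 H
  atom 8: C, bond orders sum to 4 (valence 4) → 0 H
  atom 9: C, bond orders sum to 4 (valence 4) → 0 H
  atom 10: C, bond orders sum to 3 (valence 4) → 1 H
  atom 11: O, bond orders sum to 2 (valence 2) → 0 H
  atom 12: C, bond orders sum to 4 (valence 4) → 0 H
  atom 13: S, bond orders sum to 1 (valence 2) → 1 H
  atom 14: C, bond orders sum to 3 (valence 4) → 1 H
  atom 15: C, bond orders sum to 3 (valence 4) → 1 H
  atom 16: C, bond orders sum to 3 (valence 4) → 1 H
Totals → C:12, H:15, N:1, O:2, S:1.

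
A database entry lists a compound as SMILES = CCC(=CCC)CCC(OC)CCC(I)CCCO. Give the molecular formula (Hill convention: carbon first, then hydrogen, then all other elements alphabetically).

Walk through each heavy atom and fill implicit hydrogens from standard valence (C 4, N 3, O 2, S 2, halogen 1):
  atom 1: C, bond orders sum to 1 (valence 4) → 3 H
  atom 2: C, bond orders sum to 2 (valence 4) → 2 H
  atom 3: C, bond orders sum to 4 (valence 4) → 0 H
  atom 4: C, bond orders sum to 3 (valence 4) → 1 H
  atom 5: C, bond orders sum to 2 (valence 4) → 2 H
  atom 6: C, bond orders sum to 1 (valence 4) → 3 H
  atom 7: C, bond orders sum to 2 (valence 4) → 2 H
  atom 8: C, bond orders sum to 2 (valence 4) → 2 H
  atom 9: C, bond orders sum to 3 (valence 4) → 1 H
  atom 10: O, bond orders sum to 2 (valence 2) → 0 H
  atom 11: C, bond orders sum to 1 (valence 4) → 3 H
  atom 12: C, bond orders sum to 2 (valence 4) → 2 H
  atom 13: C, bond orders sum to 2 (valence 4) → 2 H
  atom 14: C, bond orders sum to 3 (valence 4) → 1 H
  atom 15: I (halogen, monovalent) → 0 H
  atom 16: C, bond orders sum to 2 (valence 4) → 2 H
  atom 17: C, bond orders sum to 2 (valence 4) → 2 H
  atom 18: C, bond orders sum to 2 (valence 4) → 2 H
  atom 19: O, bond orders sum to 1 (valence 2) → 1 H
Totals → C:16, H:31, I:1, O:2.
In Hill order: C16H31IO2.

C16H31IO2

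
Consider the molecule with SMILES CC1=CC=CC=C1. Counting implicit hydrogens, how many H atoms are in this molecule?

Walk through each heavy atom and fill implicit hydrogens from standard valence (C 4, N 3, O 2, S 2, halogen 1):
  atom 1: C, bond orders sum to 1 (valence 4) → 3 H
  atom 2: C, bond orders sum to 4 (valence 4) → 0 H
  atom 3: C, bond orders sum to 3 (valence 4) → 1 H
  atom 4: C, bond orders sum to 3 (valence 4) → 1 H
  atom 5: C, bond orders sum to 3 (valence 4) → 1 H
  atom 6: C, bond orders sum to 3 (valence 4) → 1 H
  atom 7: C, bond orders sum to 3 (valence 4) → 1 H
Total hydrogens: 8.

8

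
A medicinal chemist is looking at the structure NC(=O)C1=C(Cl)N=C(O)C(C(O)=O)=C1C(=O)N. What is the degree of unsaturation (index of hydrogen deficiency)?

Molecular formula: C8H6ClN3O5.
DoU = (2C + 2 + N − H − X) / 2, where X is the halogen count and O/S are ignored.
    = (2·8 + 2 + 3 − 6 − 1) / 2 = 14 / 2 = 7.

7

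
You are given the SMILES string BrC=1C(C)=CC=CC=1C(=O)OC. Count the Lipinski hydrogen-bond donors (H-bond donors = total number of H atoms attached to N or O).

Donors: find every N or O and count the H atoms it carries.
  atom 10 (O): bond orders sum to 2 → 0 H
  atom 11 (O): bond orders sum to 2 → 0 H
Lipinski HBD = 0.

0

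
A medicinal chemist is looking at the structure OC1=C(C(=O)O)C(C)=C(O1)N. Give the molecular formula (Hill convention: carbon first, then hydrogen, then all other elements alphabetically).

Walk through each heavy atom and fill implicit hydrogens from standard valence (C 4, N 3, O 2, S 2, halogen 1):
  atom 1: O, bond orders sum to 1 (valence 2) → 1 H
  atom 2: C, bond orders sum to 4 (valence 4) → 0 H
  atom 3: C, bond orders sum to 4 (valence 4) → 0 H
  atom 4: C, bond orders sum to 4 (valence 4) → 0 H
  atom 5: O, bond orders sum to 2 (valence 2) → 0 H
  atom 6: O, bond orders sum to 1 (valence 2) → 1 H
  atom 7: C, bond orders sum to 4 (valence 4) → 0 H
  atom 8: C, bond orders sum to 1 (valence 4) → 3 H
  atom 9: C, bond orders sum to 4 (valence 4) → 0 H
  atom 10: O, bond orders sum to 2 (valence 2) → 0 H
  atom 11: N, bond orders sum to 1 (valence 3) → 2 H
Totals → C:6, H:7, N:1, O:4.
In Hill order: C6H7NO4.

C6H7NO4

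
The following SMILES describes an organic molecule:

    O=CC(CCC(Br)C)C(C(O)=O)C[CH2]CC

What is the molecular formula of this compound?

C12H21BrO3

Walk through each heavy atom and fill implicit hydrogens from standard valence (C 4, N 3, O 2, S 2, halogen 1):
  atom 1: O, bond orders sum to 2 (valence 2) → 0 H
  atom 2: C, bond orders sum to 3 (valence 4) → 1 H
  atom 3: C, bond orders sum to 3 (valence 4) → 1 H
  atom 4: C, bond orders sum to 2 (valence 4) → 2 H
  atom 5: C, bond orders sum to 2 (valence 4) → 2 H
  atom 6: C, bond orders sum to 3 (valence 4) → 1 H
  atom 7: Br (halogen, monovalent) → 0 H
  atom 8: C, bond orders sum to 1 (valence 4) → 3 H
  atom 9: C, bond orders sum to 3 (valence 4) → 1 H
  atom 10: C, bond orders sum to 4 (valence 4) → 0 H
  atom 11: O, bond orders sum to 1 (valence 2) → 1 H
  atom 12: O, bond orders sum to 2 (valence 2) → 0 H
  atom 13: C, bond orders sum to 2 (valence 4) → 2 H
  atom 14: C with explicit H count 2
  atom 15: C, bond orders sum to 2 (valence 4) → 2 H
  atom 16: C, bond orders sum to 1 (valence 4) → 3 H
Totals → C:12, H:21, Br:1, O:3.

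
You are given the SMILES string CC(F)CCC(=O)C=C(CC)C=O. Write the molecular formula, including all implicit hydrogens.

C10H15FO2

Walk through each heavy atom and fill implicit hydrogens from standard valence (C 4, N 3, O 2, S 2, halogen 1):
  atom 1: C, bond orders sum to 1 (valence 4) → 3 H
  atom 2: C, bond orders sum to 3 (valence 4) → 1 H
  atom 3: F (halogen, monovalent) → 0 H
  atom 4: C, bond orders sum to 2 (valence 4) → 2 H
  atom 5: C, bond orders sum to 2 (valence 4) → 2 H
  atom 6: C, bond orders sum to 4 (valence 4) → 0 H
  atom 7: O, bond orders sum to 2 (valence 2) → 0 H
  atom 8: C, bond orders sum to 3 (valence 4) → 1 H
  atom 9: C, bond orders sum to 4 (valence 4) → 0 H
  atom 10: C, bond orders sum to 2 (valence 4) → 2 H
  atom 11: C, bond orders sum to 1 (valence 4) → 3 H
  atom 12: C, bond orders sum to 3 (valence 4) → 1 H
  atom 13: O, bond orders sum to 2 (valence 2) → 0 H
Totals → C:10, H:15, F:1, O:2.
In Hill order: C10H15FO2.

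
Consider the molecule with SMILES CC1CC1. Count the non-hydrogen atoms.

Every atom symbol written in the SMILES (organic subset) is one heavy atom; implicit H are not written.
Heavy atoms by element → C:4.
Total: 4.

4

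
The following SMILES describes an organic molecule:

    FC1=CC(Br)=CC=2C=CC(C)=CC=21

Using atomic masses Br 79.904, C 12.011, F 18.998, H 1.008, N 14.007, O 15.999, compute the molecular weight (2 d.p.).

239.09 g/mol

First, the molecular formula is C11H8BrF (counting implicit H from valence).
  Br: 1 × 79.904 = 79.904
  C: 11 × 12.011 = 132.121
  F: 1 × 18.998 = 18.998
  H: 8 × 1.008 = 8.064
Sum: 1×79.904 + 11×12.011 + 1×18.998 + 8×1.008 = 239.087 → 239.09 g/mol.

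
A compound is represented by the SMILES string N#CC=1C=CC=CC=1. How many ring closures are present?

1

In SMILES, each pair of matching ring-closure digits denotes one ring-closing bond; the number of such bonds equals the number of independent rings.
Ring-closure bonds here: 1.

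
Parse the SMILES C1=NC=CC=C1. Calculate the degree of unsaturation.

4

Degree of unsaturation = (number of rings) + (number of π bonds).
Ring closures in the SMILES: 1.
π bonds: 3 double bonds (each 1 DoU) → 3 DoU from unsaturation.
Total DoU = 1 + 3 = 4.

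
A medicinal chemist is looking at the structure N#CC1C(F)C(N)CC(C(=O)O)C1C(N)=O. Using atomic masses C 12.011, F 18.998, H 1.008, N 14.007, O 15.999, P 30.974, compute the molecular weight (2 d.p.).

First, the molecular formula is C9H12FN3O3 (counting implicit H from valence).
  C: 9 × 12.011 = 108.099
  F: 1 × 18.998 = 18.998
  H: 12 × 1.008 = 12.096
  N: 3 × 14.007 = 42.021
  O: 3 × 15.999 = 47.997
Sum: 9×12.011 + 1×18.998 + 12×1.008 + 3×14.007 + 3×15.999 = 229.211 → 229.21 g/mol.

229.21 g/mol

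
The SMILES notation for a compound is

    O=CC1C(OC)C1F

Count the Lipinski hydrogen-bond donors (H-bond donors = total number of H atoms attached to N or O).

Donors: find every N or O and count the H atoms it carries.
  atom 1 (O): bond orders sum to 2 → 0 H
  atom 5 (O): bond orders sum to 2 → 0 H
Lipinski HBD = 0.

0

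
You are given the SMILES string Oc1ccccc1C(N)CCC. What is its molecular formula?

Walk through each heavy atom and fill implicit hydrogens from standard valence (C 4, N 3, O 2, S 2, halogen 1); for lowercase aromatic atoms, an aromatic c carries 1 H when it has two neighbours and 0 H with three, and aromatic n carries 0 H:
  atom 1: O, bond orders sum to 1 (valence 2) → 1 H
  atom 2: aromatic c, 3 neighbours → 0 H
  atom 3: aromatic c, 2 neighbours → 1 H
  atom 4: aromatic c, 2 neighbours → 1 H
  atom 5: aromatic c, 2 neighbours → 1 H
  atom 6: aromatic c, 2 neighbours → 1 H
  atom 7: aromatic c, 3 neighbours → 0 H
  atom 8: C, bond orders sum to 3 (valence 4) → 1 H
  atom 9: N, bond orders sum to 1 (valence 3) → 2 H
  atom 10: C, bond orders sum to 2 (valence 4) → 2 H
  atom 11: C, bond orders sum to 2 (valence 4) → 2 H
  atom 12: C, bond orders sum to 1 (valence 4) → 3 H
Totals → C:10, H:15, N:1, O:1.
In Hill order: C10H15NO.

C10H15NO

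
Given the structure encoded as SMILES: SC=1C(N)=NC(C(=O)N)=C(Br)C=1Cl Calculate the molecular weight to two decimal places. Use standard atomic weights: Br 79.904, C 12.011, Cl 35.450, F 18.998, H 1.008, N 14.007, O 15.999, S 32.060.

282.54 g/mol

First, the molecular formula is C6H5BrClN3OS (counting implicit H from valence).
  Br: 1 × 79.904 = 79.904
  C: 6 × 12.011 = 72.066
  Cl: 1 × 35.450 = 35.450
  H: 5 × 1.008 = 5.040
  N: 3 × 14.007 = 42.021
  O: 1 × 15.999 = 15.999
  S: 1 × 32.060 = 32.060
Sum: 1×79.904 + 6×12.011 + 1×35.450 + 5×1.008 + 3×14.007 + 1×15.999 + 1×32.060 = 282.540 → 282.54 g/mol.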